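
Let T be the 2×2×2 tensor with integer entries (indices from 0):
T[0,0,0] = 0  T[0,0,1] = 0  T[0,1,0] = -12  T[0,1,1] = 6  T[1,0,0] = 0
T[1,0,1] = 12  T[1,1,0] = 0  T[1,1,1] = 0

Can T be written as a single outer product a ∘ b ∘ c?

No

The mode-2 unfolding of T (rows indexed by j, columns by (i,k) = (0,0), (0,1), (1,0), (1,1)) is [[0, 0, 0, 12], [-12, 6, 0, 0]].
There the 2×2 minor on rows j ∈ {0, 1}, columns (i,k) ∈ {(0,0), (1,1)} is det [[0, 12], [-12, 0]] = 144 ≠ 0, so this unfolding has rank ≥ 2; CP rank is at least every unfolding rank, so rank(T) ≥ 2.
In particular rank(T) ≥ 2 > 1, so T is not rank-1.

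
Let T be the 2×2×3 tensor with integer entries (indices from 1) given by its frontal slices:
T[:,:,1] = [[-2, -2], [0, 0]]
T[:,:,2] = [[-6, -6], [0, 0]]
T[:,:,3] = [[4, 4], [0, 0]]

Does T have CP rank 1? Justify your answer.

Yes

If T = a (x) b (x) c then every fibre of T is a multiple of the corresponding factor, so read the factors off the fibres through the nonzero entry T[1,1,1] = -2.
The mode-1 fibre T[:,1,1] = [-2, 0] gives a = (1, 0) (primitive direction); the mode-2 fibre T[1,:,1] = [-2, -2] gives b = (1, 1); then c[k] = T[1,1,k] / (a[1]·b[1]) = [-2, -6, 4] / 1 = (-2, -6, 4).
Expanding (1, 0) (x) (1, 1) (x) (-2, -6, 4) reproduces all 12 entries of T, so T = (1, 0) (x) (1, 1) (x) (-2, -6, 4) and rank(T) ≤ 1.
Equivalently every frontal slice T[:,:,k] is c[k] times the rank-1 matrix (1, 0) (x) (1, 1). So T has rank 1 (it is nonzero).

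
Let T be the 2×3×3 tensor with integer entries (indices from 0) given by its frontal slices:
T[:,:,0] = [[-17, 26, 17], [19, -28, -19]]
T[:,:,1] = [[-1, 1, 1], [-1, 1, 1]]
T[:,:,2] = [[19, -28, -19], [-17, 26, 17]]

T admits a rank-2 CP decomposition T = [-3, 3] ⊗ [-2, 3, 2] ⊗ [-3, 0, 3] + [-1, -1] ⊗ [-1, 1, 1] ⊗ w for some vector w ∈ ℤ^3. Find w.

Subtract the known terms from T to get the rank-1 residual R = [-1, -1] ⊗ [-1, 1, 1] ⊗ w, so R[i,j,k] = a[i]·b[j]·w[k]. Pick indices with nonzero a[0]·b[0] = (-1)·(-1) = 1. Only the fibre through (0,0,·) is needed: R[0,0,:] = T[0,0,:] − Σₗ aₗ[0]bₗ[0]cₗ = [-17, -1, 19] − (-3)·(-2)·[-3, 0, 3] = [1, -1, 1]. Then w[k] = R[0,0,k] / 1 for each k, giving w = [1, -1, 1] / 1 = [1, -1, 1].

w = [1, -1, 1]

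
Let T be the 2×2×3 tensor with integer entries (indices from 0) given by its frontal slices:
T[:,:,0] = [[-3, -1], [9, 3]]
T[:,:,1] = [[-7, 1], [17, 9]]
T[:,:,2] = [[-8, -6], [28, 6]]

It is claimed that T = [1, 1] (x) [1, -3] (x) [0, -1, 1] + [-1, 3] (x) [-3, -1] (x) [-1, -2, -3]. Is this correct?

Yes

Reconstruct entrywise from the claimed factors. For example, T[0,1,0] = -1 and Σₗ aₗ[0]bₗ[1]cₗ[0] = (1)·(-3)·(0) + (-1)·(-1)·(-1) = -1; checking all 12 entries, every one matches. The claim holds.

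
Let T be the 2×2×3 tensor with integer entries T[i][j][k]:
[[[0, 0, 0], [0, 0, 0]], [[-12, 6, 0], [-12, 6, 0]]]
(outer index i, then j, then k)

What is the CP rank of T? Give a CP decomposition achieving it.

Lower bound: T ≠ 0 (e.g. T[1,0,0] = -12), so rank(T) ≥ 1.
Upper bound: if T = a ⊗ b ⊗ c then every fibre of T is a multiple of the corresponding factor, so read the factors off the fibres through the nonzero entry T[1,0,0] = -12.
The mode-1 fibre T[:,0,0] = [0, -12] gives a = [0, 1] (primitive direction); the mode-2 fibre T[1,:,0] = [-12, -12] gives b = [1, 1]; then c[k] = T[1,0,k] / (a[1]·b[0]) = [-12, 6, 0] / 1 = [-12, 6, 0].
Expanding [0, 1] ⊗ [1, 1] ⊗ [-12, 6, 0] reproduces all 12 entries of T, so T = [0, 1] ⊗ [1, 1] ⊗ [-12, 6, 0] and rank(T) ≤ 1.
These bounds meet, so rank(T) = 1.
Check entry T[0,1,2] = 0: (0)·(1)·(0) = 0.

rank(T) = 1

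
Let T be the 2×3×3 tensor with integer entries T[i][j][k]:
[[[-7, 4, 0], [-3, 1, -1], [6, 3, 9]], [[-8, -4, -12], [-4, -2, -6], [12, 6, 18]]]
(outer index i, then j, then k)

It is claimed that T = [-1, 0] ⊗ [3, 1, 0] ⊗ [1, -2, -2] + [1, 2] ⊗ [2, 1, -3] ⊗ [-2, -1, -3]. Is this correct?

Yes

Reconstruct entrywise from the claimed factors. For example, T[0,1,0] = -3 and Σₗ aₗ[0]bₗ[1]cₗ[0] = (-1)·(1)·(1) + (1)·(1)·(-2) = -3; checking all 18 entries, every one matches. The claim holds.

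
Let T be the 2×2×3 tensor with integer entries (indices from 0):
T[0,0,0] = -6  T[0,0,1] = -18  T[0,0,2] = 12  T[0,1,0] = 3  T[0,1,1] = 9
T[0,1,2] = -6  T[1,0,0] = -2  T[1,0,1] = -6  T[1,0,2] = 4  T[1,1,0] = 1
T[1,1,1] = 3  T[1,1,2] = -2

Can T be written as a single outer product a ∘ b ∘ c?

If T = a ∘ b ∘ c then every fibre of T is a multiple of the corresponding factor, so read the factors off the fibres through the nonzero entry T[0,0,0] = -6.
The mode-1 fibre T[:,0,0] = [-6, -2] gives a = [3, 1] (primitive direction); the mode-2 fibre T[0,:,0] = [-6, 3] gives b = [2, -1]; then c[k] = T[0,0,k] / (a[0]·b[0]) = [-6, -18, 12] / 6 = [-1, -3, 2].
Expanding [3, 1] ∘ [2, -1] ∘ [-1, -3, 2] reproduces all 12 entries of T, so T = [3, 1] ∘ [2, -1] ∘ [-1, -3, 2] and rank(T) ≤ 1.
Equivalently every frontal slice T[:,:,k] is c[k] times the rank-1 matrix [3, 1] ∘ [2, -1]. So T has rank 1 (it is nonzero).

Yes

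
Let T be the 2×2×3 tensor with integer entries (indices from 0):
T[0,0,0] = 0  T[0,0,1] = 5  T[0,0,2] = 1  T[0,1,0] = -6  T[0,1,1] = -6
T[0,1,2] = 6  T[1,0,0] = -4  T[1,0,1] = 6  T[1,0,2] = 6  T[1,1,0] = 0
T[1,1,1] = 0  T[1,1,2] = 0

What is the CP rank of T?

Lower bound: the mode-2 unfolding of T (rows indexed by j, columns by (i,k) = (0,0), (0,1), (0,2), (1,0), (1,1), (1,2)) is [[0, 5, 1, -4, 6, 6], [-6, -6, 6, 0, 0, 0]].
There the 2×2 minor on rows j ∈ {0, 1}, columns (i,k) ∈ {(0,0), (0,1)} is det [[0, 5], [-6, -6]] = 30 ≠ 0, so this unfolding has rank ≥ 2; CP rank is at least every unfolding rank, so rank(T) ≥ 2. (Flattening ranks never certify an upper bound on CP rank; for that we must actually write T with 2 rank-1 terms.)
Upper bound — finding two terms. Write S_k = T[:,:,k] for the frontal slices: S₀ = [[0, -6], [-4, 0]], S₁ = [[5, -6], [6, 0]], S₂ = [[1, 6], [6, 0]].
If T = a₁ ⊗ b₁ ⊗ c₁ + a₂ ⊗ b₂ ⊗ c₂ then each S_k = c₁[k]·a₁b₁ᵀ + c₂[k]·a₂b₂ᵀ. S₀ and S₁ are linearly independent, so a₁b₁ᵀ and a₂b₂ᵀ must span the same plane of matrices: they are the rank-1 matrices of the form x·S₀ + y·S₁.
det(x·S₀ + y·S₁) is −24·x² + 12·xy + 36·y² = (-12)·(2·x − 3·y)(x + y), vanishing at (x:y) = (3:2) and (1:-1).
M₁ = 3·S₀ + 2·S₁ = [[10, -30], [0, 0]] = 10·[1, 0][1, -3]ᵀ and M₂ = S₀ − S₁ = [[-5, 0], [-10, 0]] = (-5)·[1, 2][1, 0]ᵀ, so take a₁ = [1, 0], b₁ = [1, -3], a₂ = [1, 2], b₂ = [1, 0].
Each slice is an integer combination of E₁ = a₁b₁ᵀ and E₂ = a₂b₂ᵀ: S₀ = 2·E₁ − 2·E₂, S₁ = 2·E₁ + 3·E₂, S₂ = −2·E₁ + 3·E₂; reading off coefficients, c₁ = [2, 2, -2] and c₂ = [-2, 3, 3].
Hence T = [1, 0] ⊗ [1, -3] ⊗ [2, 2, -2] + [1, 2] ⊗ [1, 0] ⊗ [-2, 3, 3], so rank(T) ≤ 2.
These bounds meet, so rank(T) = 2.

2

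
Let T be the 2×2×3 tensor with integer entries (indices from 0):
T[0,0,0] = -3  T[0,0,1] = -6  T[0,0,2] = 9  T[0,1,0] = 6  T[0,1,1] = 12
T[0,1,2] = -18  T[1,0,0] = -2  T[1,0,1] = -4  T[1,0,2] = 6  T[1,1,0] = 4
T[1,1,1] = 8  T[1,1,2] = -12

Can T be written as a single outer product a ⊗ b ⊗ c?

Yes

If T = a ⊗ b ⊗ c then every fibre of T is a multiple of the corresponding factor, so read the factors off the fibres through the nonzero entry T[0,0,0] = -3.
The mode-1 fibre T[:,0,0] = [-3, -2] gives a = (3, 2) (primitive direction); the mode-2 fibre T[0,:,0] = [-3, 6] gives b = (1, -2); then c[k] = T[0,0,k] / (a[0]·b[0]) = [-3, -6, 9] / 3 = (-1, -2, 3).
Expanding (3, 2) ⊗ (1, -2) ⊗ (-1, -2, 3) reproduces all 12 entries of T, so T = (3, 2) ⊗ (1, -2) ⊗ (-1, -2, 3) and rank(T) ≤ 1.
Equivalently every frontal slice T[:,:,k] is c[k] times the rank-1 matrix (3, 2) ⊗ (1, -2). So T has rank 1 (it is nonzero).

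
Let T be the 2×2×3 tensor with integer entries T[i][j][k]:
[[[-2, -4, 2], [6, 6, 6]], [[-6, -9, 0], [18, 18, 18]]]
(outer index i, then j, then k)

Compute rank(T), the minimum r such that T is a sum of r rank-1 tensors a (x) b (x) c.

2

Lower bound: the mode-3 unfolding of T (rows indexed by k, columns by (i,j) = (0,0), (0,1), (1,0), (1,1)) is [[-2, 6, -6, 18], [-4, 6, -9, 18], [2, 6, 0, 18]].
There the 2×2 minor on rows k ∈ {0, 1}, columns (i,j) ∈ {(0,0), (0,1)} is det [[-2, 6], [-4, 6]] = 12 ≠ 0, so this unfolding has rank ≥ 2; CP rank is at least every unfolding rank, so rank(T) ≥ 2. (Unfolding ranks only ever bound the CP rank from below — rank(T) can be strictly larger than all of them — so the matching upper bound has to come from an explicit 2-term decomposition.)
Upper bound — finding two terms. Write S_k = T[:,:,k] for the frontal slices: S₀ = [[-2, 6], [-6, 18]], S₁ = [[-4, 6], [-9, 18]], S₂ = [[2, 6], [0, 18]].
If T = a₁ (x) b₁ (x) c₁ + a₂ (x) b₂ (x) c₂ then each S_k = c₁[k]·a₁b₁ᵀ + c₂[k]·a₂b₂ᵀ. S₀ and S₁ are linearly independent, so a₁b₁ᵀ and a₂b₂ᵀ must span the same plane of matrices: they are the rank-1 matrices of the form x·S₀ + y·S₁.
det(x·S₀ + y·S₁) is −18·xy − 18·y² = (-18)·(y)(x + y), vanishing at (x:y) = (1:0) and (1:-1).
M₁ = S₀ = [[-2, 6], [-6, 18]] = (-2)·[1, 3][1, -3]ᵀ and M₂ = S₀ − S₁ = [[2, 0], [3, 0]] = [2, 3][1, 0]ᵀ, so take a₁ = [1, 3], b₁ = [1, -3], a₂ = [2, 3], b₂ = [1, 0].
Each slice is an integer combination of E₁ = a₁b₁ᵀ and E₂ = a₂b₂ᵀ: S₀ = −2·E₁, S₁ = −2·E₁ − E₂, S₂ = −2·E₁ + 2·E₂; reading off coefficients, c₁ = [-2, -2, -2] and c₂ = [0, -1, 2].
Hence T = [1, 3] (x) [1, -3] (x) [-2, -2, -2] + [2, 3] (x) [1, 0] (x) [0, -1, 2], so rank(T) ≤ 2.
These bounds meet, so rank(T) = 2.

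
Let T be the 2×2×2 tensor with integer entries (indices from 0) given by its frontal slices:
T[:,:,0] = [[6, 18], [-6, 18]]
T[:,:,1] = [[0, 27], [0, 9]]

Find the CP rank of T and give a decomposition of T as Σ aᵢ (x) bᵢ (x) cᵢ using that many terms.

Lower bound: the mode-2 unfolding of T (rows indexed by j, columns by (i,k) = (0,0), (0,1), (1,0), (1,1)) is [[6, 0, -6, 0], [18, 27, 18, 9]].
There the 2×2 minor on rows j ∈ {0, 1}, columns (i,k) ∈ {(0,0), (0,1)} is det [[6, 0], [18, 27]] = 162 ≠ 0, so this unfolding has rank ≥ 2; CP rank is at least every unfolding rank, so rank(T) ≥ 2. (Flattening ranks never certify an upper bound on CP rank; for that we must actually write T with 2 rank-1 terms.)
Upper bound — finding two terms. Write S_k = T[:,:,k] for the frontal slices: S₀ = [[6, 18], [-6, 18]], S₁ = [[0, 27], [0, 9]].
If T = a₁ (x) b₁ (x) c₁ + a₂ (x) b₂ (x) c₂ then each S_k = c₁[k]·a₁b₁ᵀ + c₂[k]·a₂b₂ᵀ. S₀ and S₁ are linearly independent, so a₁b₁ᵀ and a₂b₂ᵀ must span the same plane of matrices: they are the rank-1 matrices of the form x·S₀ + y·S₁.
det(x·S₀ + y·S₁) is 216·x² + 216·xy = 216·(x + y)(x), vanishing at (x:y) = (1:-1) and (0:1).
M₁ = S₀ − S₁ = [[6, -9], [-6, 9]] = 3·[1, -1][2, -3]ᵀ and M₂ = S₁ = [[0, 27], [0, 9]] = 9·[3, 1][0, 1]ᵀ, so take a₁ = [1, -1], b₁ = [2, -3], a₂ = [3, 1], b₂ = [0, 1].
Each slice is an integer combination of E₁ = a₁b₁ᵀ and E₂ = a₂b₂ᵀ: S₀ = 3·E₁ + 9·E₂, S₁ = 9·E₂; reading off coefficients, c₁ = [3, 0] and c₂ = [9, 9].
Hence T = [1, -1] (x) [2, -3] (x) [3, 0] + [3, 1] (x) [0, 1] (x) [9, 9], so rank(T) ≤ 2.
These bounds meet, so rank(T) = 2.
Check entry T[0,0,0] = 6: (1)·(2)·(3) + (3)·(0)·(9) = 6.

rank(T) = 2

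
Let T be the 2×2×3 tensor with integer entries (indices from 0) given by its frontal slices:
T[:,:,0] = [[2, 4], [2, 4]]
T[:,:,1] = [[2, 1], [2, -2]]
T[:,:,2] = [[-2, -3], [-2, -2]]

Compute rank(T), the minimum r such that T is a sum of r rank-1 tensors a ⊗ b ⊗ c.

Lower bound: the mode-1 unfolding of T (rows indexed by i, columns by (j,k) = (0,0), (0,1), (0,2), (1,0), (1,1), (1,2)) is [[2, 2, -2, 4, 1, -3], [2, 2, -2, 4, -2, -2]].
There the 2×2 minor on rows i ∈ {0, 1}, columns (j,k) ∈ {(0,0), (1,1)} is det [[2, 1], [2, -2]] = -6 ≠ 0, so this unfolding has rank ≥ 2; CP rank is at least every unfolding rank, so rank(T) ≥ 2. (This is only a lower bound: in general the CP rank may exceed every unfolding rank, so we still need to exhibit 2 rank-1 terms summing to T.)
Upper bound — finding two terms. Write S_k = T[:,:,k] for the frontal slices: S₀ = [[2, 4], [2, 4]], S₁ = [[2, 1], [2, -2]], S₂ = [[-2, -3], [-2, -2]].
If T = a₁ ⊗ b₁ ⊗ c₁ + a₂ ⊗ b₂ ⊗ c₂ then each S_k = c₁[k]·a₁b₁ᵀ + c₂[k]·a₂b₂ᵀ. S₀ and S₁ are linearly independent, so a₁b₁ᵀ and a₂b₂ᵀ must span the same plane of matrices: they are the rank-1 matrices of the form x·S₀ + y·S₁.
det(x·S₀ + y·S₁) is −6·xy − 6·y² = (-6)·(y)(x + y), vanishing at (x:y) = (1:0) and (1:-1).
M₁ = S₀ = [[2, 4], [2, 4]] = 2·[1, 1][1, 2]ᵀ and M₂ = S₀ − S₁ = [[0, 3], [0, 6]] = 3·[1, 2][0, 1]ᵀ, so take a₁ = [1, 1], b₁ = [1, 2], a₂ = [1, 2], b₂ = [0, 1].
Each slice is an integer combination of E₁ = a₁b₁ᵀ and E₂ = a₂b₂ᵀ: S₀ = 2·E₁, S₁ = 2·E₁ − 3·E₂, S₂ = −2·E₁ + E₂; reading off coefficients, c₁ = [2, 2, -2] and c₂ = [0, -3, 1].
Hence T = [1, 1] ⊗ [1, 2] ⊗ [2, 2, -2] + [1, 2] ⊗ [0, 1] ⊗ [0, -3, 1], so rank(T) ≤ 2.
These bounds meet, so rank(T) = 2.

2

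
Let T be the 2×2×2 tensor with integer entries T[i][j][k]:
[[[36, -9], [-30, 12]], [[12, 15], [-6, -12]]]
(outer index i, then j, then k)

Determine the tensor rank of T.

2

Lower bound: in the mode-1 unfolding of T (rows indexed by i, columns by (j,k)) the 2×2 minor on rows i ∈ {0, 1}, columns (j,k) ∈ {(0,0), (0,1)} is det [[36, -9], [12, 15]] = 648 ≠ 0, so that unfolding has rank ≥ 2 and hence rank(T) ≥ 2 (CP rank is at least every unfolding rank, though it can be larger).
Upper bound: with S_k = T[:,:,k], the two rank-1 terms a₁b₁ᵀ, a₂b₂ᵀ are the rank-1 members of the pencil x·S₀ + y·S₁.
det(x·S₀ + y·S₁) is 144·x² − 72·xy − 72·y² = 72·(x − y)(2·x + y), vanishing at (x:y) = (1:1) and (1:-2).
M₁ = S₀ + S₁ = [[27, -18], [27, -18]] = 9·[1, 1][3, -2]ᵀ and M₂ = S₀ − 2·S₁ = [[54, -54], [-18, 18]] = 18·[3, -1][1, -1]ᵀ, so take a₁ = [1, 1], b₁ = [3, -2], a₂ = [3, -1], b₂ = [1, -1].
Each slice is an integer combination of E₁ = a₁b₁ᵀ and E₂ = a₂b₂ᵀ: S₀ = 6·E₁ + 6·E₂, S₁ = 3·E₁ − 6·E₂; reading off coefficients, c₁ = [6, 3] and c₂ = [6, -6].
Hence T = [1, 1] ∘ [3, -2] ∘ [6, 3] + [3, -1] ∘ [1, -1] ∘ [6, -6], so rank(T) ≤ 2.
These bounds meet, so rank(T) = 2.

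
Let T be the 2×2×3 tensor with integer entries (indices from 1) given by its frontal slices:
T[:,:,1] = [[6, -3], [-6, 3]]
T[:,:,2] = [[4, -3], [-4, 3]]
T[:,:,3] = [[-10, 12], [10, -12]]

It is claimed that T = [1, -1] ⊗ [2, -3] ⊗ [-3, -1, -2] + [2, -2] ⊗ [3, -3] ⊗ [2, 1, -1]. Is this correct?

Reconstruct entrywise from the claimed factors. For example, T[2,1,2] = -4 and Σₗ aₗ[2]bₗ[1]cₗ[2] = (-1)·(2)·(-1) + (-2)·(3)·(1) = -4; checking all 12 entries, every one matches. The claim holds.

Yes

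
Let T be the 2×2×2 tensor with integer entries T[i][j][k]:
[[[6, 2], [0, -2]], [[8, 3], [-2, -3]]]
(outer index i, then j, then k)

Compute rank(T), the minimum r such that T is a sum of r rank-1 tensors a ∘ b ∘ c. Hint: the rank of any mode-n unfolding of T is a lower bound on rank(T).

2

Lower bound: the mode-2 unfolding of T (rows indexed by j, columns by (i,k) = (0,0), (0,1), (1,0), (1,1)) is [[6, 2, 8, 3], [0, -2, -2, -3]].
There the 2×2 minor on rows j ∈ {0, 1}, columns (i,k) ∈ {(0,0), (0,1)} is det [[6, 2], [0, -2]] = -12 ≠ 0, so this unfolding has rank ≥ 2; CP rank is at least every unfolding rank, so rank(T) ≥ 2. (Flattening ranks never certify an upper bound on CP rank; for that we must actually write T with 2 rank-1 terms.)
Upper bound — finding two terms. Write S_k = T[:,:,k] for the frontal slices: S₀ = [[6, 0], [8, -2]], S₁ = [[2, -2], [3, -3]].
If T = a₁ ∘ b₁ ∘ c₁ + a₂ ∘ b₂ ∘ c₂ then each S_k = c₁[k]·a₁b₁ᵀ + c₂[k]·a₂b₂ᵀ. S₀ and S₁ are linearly independent, so a₁b₁ᵀ and a₂b₂ᵀ must span the same plane of matrices: they are the rank-1 matrices of the form x·S₀ + y·S₁.
det(x·S₀ + y·S₁) is −12·x² − 6·xy = (-6)·(2·x + y)(x), vanishing at (x:y) = (1:-2) and (0:1).
M₁ = S₀ − 2·S₁ = [[2, 4], [2, 4]] = 2·[1, 1][1, 2]ᵀ and M₂ = S₁ = [[2, -2], [3, -3]] = [2, 3][1, -1]ᵀ, so take a₁ = [1, 1], b₁ = [1, 2], a₂ = [2, 3], b₂ = [1, -1].
Each slice is an integer combination of E₁ = a₁b₁ᵀ and E₂ = a₂b₂ᵀ: S₀ = 2·E₁ + 2·E₂, S₁ = E₂; reading off coefficients, c₁ = [2, 0] and c₂ = [2, 1].
Hence T = [1, 1] ∘ [1, 2] ∘ [2, 0] + [2, 3] ∘ [1, -1] ∘ [2, 1], so rank(T) ≤ 2.
These bounds meet, so rank(T) = 2.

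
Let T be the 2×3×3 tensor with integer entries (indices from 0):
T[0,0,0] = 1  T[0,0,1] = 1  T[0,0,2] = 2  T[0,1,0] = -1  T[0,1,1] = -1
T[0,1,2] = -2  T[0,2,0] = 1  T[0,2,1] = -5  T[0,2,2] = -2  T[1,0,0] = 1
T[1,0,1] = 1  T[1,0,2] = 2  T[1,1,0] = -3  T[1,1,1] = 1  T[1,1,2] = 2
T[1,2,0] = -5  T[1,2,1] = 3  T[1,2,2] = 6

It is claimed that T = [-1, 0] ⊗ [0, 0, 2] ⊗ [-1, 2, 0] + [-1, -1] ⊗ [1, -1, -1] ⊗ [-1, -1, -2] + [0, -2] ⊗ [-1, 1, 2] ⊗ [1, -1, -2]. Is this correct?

No

Reconstruct entry (1,0,0) from the claimed factors: Σₗ aₗ[1]bₗ[0]cₗ[0] = (0)·(0)·(-1) + (-1)·(1)·(-1) + (-2)·(-1)·(1) = 3, but T[1,0,0] = 1. The claim is false.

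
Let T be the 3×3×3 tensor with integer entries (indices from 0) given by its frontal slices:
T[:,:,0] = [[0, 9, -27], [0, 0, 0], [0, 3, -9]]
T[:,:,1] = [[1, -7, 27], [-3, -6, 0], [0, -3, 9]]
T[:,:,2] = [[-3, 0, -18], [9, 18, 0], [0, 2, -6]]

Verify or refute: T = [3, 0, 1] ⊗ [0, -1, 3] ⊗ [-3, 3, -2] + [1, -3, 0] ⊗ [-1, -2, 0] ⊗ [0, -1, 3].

Yes

Reconstruct entrywise from the claimed factors. For example, T[0,2,1] = 27 and Σₗ aₗ[0]bₗ[2]cₗ[1] = (3)·(3)·(3) + (1)·(0)·(-1) = 27; checking all 27 entries, every one matches. The claim holds.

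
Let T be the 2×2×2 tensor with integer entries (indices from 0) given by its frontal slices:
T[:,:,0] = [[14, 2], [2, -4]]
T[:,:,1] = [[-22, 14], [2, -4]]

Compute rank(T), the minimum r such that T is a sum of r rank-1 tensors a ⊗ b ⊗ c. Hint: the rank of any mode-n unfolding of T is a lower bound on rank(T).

Lower bound: the mode-1 unfolding of T (rows indexed by i, columns by (j,k) = (0,0), (0,1), (1,0), (1,1)) is [[14, -22, 2, 14], [2, 2, -4, -4]].
There the 2×2 minor on rows i ∈ {0, 1}, columns (j,k) ∈ {(0,0), (0,1)} is det [[14, -22], [2, 2]] = 72 ≠ 0, so this unfolding has rank ≥ 2; CP rank is at least every unfolding rank, so rank(T) ≥ 2. (Flattening ranks never certify an upper bound on CP rank; for that we must actually write T with 2 rank-1 terms.)
Upper bound — finding two terms. Write S_k = T[:,:,k] for the frontal slices: S₀ = [[14, 2], [2, -4]], S₁ = [[-22, 14], [2, -4]].
If T = a₁ ⊗ b₁ ⊗ c₁ + a₂ ⊗ b₂ ⊗ c₂ then each S_k = c₁[k]·a₁b₁ᵀ + c₂[k]·a₂b₂ᵀ. S₀ and S₁ are linearly independent, so a₁b₁ᵀ and a₂b₂ᵀ must span the same plane of matrices: they are the rank-1 matrices of the form x·S₀ + y·S₁.
det(x·S₀ + y·S₁) is −60·x² + 60·y² = (-60)·(x − y)(x + y), vanishing at (x:y) = (1:1) and (1:-1).
M₁ = S₀ + S₁ = [[-8, 16], [4, -8]] = (-4)·[2, -1][1, -2]ᵀ and M₂ = S₀ − S₁ = [[36, -12], [0, 0]] = 12·[1, 0][3, -1]ᵀ, so take a₁ = [2, -1], b₁ = [1, -2], a₂ = [1, 0], b₂ = [3, -1].
Each slice is an integer combination of E₁ = a₁b₁ᵀ and E₂ = a₂b₂ᵀ: S₀ = −2·E₁ + 6·E₂, S₁ = −2·E₁ − 6·E₂; reading off coefficients, c₁ = [-2, -2] and c₂ = [6, -6].
Hence T = [2, -1] ⊗ [1, -2] ⊗ [-2, -2] + [1, 0] ⊗ [3, -1] ⊗ [6, -6], so rank(T) ≤ 2.
These bounds meet, so rank(T) = 2.
Check entry T[1,0,1] = 2: (-1)·(1)·(-2) + (0)·(3)·(-6) = 2.

2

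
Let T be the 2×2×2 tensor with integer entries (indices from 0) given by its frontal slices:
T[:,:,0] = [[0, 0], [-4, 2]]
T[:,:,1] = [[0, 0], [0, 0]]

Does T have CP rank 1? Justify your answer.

Yes

If T = a ∘ b ∘ c then every fibre of T is a multiple of the corresponding factor, so read the factors off the fibres through the nonzero entry T[1,0,0] = -4.
The mode-1 fibre T[:,0,0] = [0, -4] gives a = (0, 1) (primitive direction); the mode-2 fibre T[1,:,0] = [-4, 2] gives b = (2, -1); then c[k] = T[1,0,k] / (a[1]·b[0]) = [-4, 0] / 2 = (-2, 0).
Expanding (0, 1) ∘ (2, -1) ∘ (-2, 0) reproduces all 8 entries of T, so T = (0, 1) ∘ (2, -1) ∘ (-2, 0) and rank(T) ≤ 1.
Equivalently every frontal slice T[:,:,k] is c[k] times the rank-1 matrix (0, 1) ∘ (2, -1). So T has rank 1 (it is nonzero).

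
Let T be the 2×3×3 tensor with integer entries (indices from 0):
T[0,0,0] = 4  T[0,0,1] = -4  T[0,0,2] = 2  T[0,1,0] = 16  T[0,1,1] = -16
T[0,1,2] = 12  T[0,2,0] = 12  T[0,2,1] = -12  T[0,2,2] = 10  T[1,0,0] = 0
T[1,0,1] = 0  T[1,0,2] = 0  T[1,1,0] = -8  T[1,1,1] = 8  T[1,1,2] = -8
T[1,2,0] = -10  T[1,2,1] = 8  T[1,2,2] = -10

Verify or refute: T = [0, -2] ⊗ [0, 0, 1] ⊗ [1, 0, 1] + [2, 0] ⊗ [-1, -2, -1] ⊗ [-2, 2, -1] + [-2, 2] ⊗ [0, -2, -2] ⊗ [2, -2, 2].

Reconstruct entrywise from the claimed factors. For example, T[0,1,2] = 12 and Σₗ aₗ[0]bₗ[1]cₗ[2] = (0)·(0)·(1) + (2)·(-2)·(-1) + (-2)·(-2)·(2) = 12; checking all 18 entries, every one matches. The claim holds.

Yes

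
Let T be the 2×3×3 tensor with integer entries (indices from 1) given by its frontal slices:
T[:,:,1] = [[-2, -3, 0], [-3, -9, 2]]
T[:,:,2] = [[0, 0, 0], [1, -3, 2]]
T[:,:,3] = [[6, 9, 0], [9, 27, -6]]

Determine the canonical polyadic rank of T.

Lower bound: in the mode-2 unfolding of T (rows indexed by j, columns by (i,k)) the 2×2 minor on rows j ∈ {1, 2}, columns (i,k) ∈ {(1,1), (2,1)} is det [[-2, -3], [-3, -9]] = 9 ≠ 0, so that unfolding has rank ≥ 2 and hence rank(T) ≥ 2 (CP rank is at least every unfolding rank, though it can be larger).
Upper bound: with S_k = T[:,:,k], the two rank-1 terms a₁b₁ᵀ, a₂b₂ᵀ are the rank-1 members of the pencil x·S₁ + y·S₂.
The 2×2 minor of x·S₁ + y·S₂ on rows {1,2}, columns {1,2} is 9·x² + 9·xy = 9·(x + y)(x), vanishing at (x:y) = (1:-1) and (0:1).
M₁ = S₁ − S₂ = [[-2, -3, 0], [-4, -6, 0]] = −[1, 2][2, 3, 0]ᵀ and M₂ = S₂ = [[0, 0, 0], [1, -3, 2]] = [0, 1][1, -3, 2]ᵀ, so take a₁ = [1, 2], b₁ = [2, 3, 0], a₂ = [0, 1], b₂ = [1, -3, 2].
Each slice is an integer combination of E₁ = a₁b₁ᵀ and E₂ = a₂b₂ᵀ: S₁ = −E₁ + E₂, S₂ = E₂, S₃ = 3·E₁ − 3·E₂; reading off coefficients, c₁ = [-1, 0, 3] and c₂ = [1, 1, -3].
Hence T = [1, 2] ⊗ [2, 3, 0] ⊗ [-1, 0, 3] + [0, 1] ⊗ [1, -3, 2] ⊗ [1, 1, -3], so rank(T) ≤ 2.
These bounds meet, so rank(T) = 2.

2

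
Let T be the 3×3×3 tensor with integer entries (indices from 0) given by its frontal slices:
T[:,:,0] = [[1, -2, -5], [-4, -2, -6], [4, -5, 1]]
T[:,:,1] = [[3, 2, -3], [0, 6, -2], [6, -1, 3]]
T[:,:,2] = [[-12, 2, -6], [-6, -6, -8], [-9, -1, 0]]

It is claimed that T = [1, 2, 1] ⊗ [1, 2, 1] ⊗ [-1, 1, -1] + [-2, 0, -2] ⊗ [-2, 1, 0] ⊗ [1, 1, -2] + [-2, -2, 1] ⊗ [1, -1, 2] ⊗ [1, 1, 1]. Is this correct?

No

Reconstruct entry (0,0,2) from the claimed factors: Σₗ aₗ[0]bₗ[0]cₗ[2] = (1)·(1)·(-1) + (-2)·(-2)·(-2) + (-2)·(1)·(1) = -11, but T[0,0,2] = -12. The claim is false.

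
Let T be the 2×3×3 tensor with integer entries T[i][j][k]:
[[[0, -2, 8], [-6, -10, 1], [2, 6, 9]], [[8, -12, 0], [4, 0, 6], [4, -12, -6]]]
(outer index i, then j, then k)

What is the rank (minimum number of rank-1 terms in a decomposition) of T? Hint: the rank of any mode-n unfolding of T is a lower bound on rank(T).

3

Lower bound: the mode-2 unfolding of T (rows indexed by j, columns by (i,k) = (0,0), (0,1), (0,2), (1,0), (1,1), (1,2)) is [[0, -2, 8, 8, -12, 0], [-6, -10, 1, 4, 0, 6], [2, 6, 9, 4, -12, -6]].
There the 3×3 minor on rows j ∈ {0, 1, 2}, columns (i,k) ∈ {(0,0), (0,1), (0,2)} is det [[0, -2, 8], [-6, -10, 1], [2, 6, 9]] = -240 ≠ 0, so this unfolding has rank ≥ 3; CP rank is at least every unfolding rank, so rank(T) ≥ 3. (Flattening ranks never certify an upper bound on CP rank; for that we must actually write T with 3 rank-1 terms.)
Upper bound: T is a sum of 3 rank-1 terms, T = (1, -1) (x) (1, -1, 2) (x) (0, 4, 4) + (1, 0) (x) (1, 2, 0) (x) (-4, -2, 2) + (1, 2) (x) (2, 1, 1) (x) (2, -2, 1) (written with every a and b primitive with positive leading entry and the scale carried by c; CP decompositions are not unique, and this one is verified by expanding entrywise), so rank(T) ≤ 3.
These bounds meet, so rank(T) = 3.
Check entry T[1,2,1] = -12: (-1)·(2)·(4) + (0)·(0)·(-2) + (2)·(1)·(-2) = -12.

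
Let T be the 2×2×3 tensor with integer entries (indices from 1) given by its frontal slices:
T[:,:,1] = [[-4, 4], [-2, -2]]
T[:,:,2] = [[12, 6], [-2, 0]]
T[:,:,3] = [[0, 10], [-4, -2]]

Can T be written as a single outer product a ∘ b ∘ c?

No

The mode-3 unfolding of T (rows indexed by k, columns by (i,j) = (1,1), (1,2), (2,1), (2,2)) is [[-4, 4, -2, -2], [12, 6, -2, 0], [0, 10, -4, -2]].
There the 3×3 minor on rows k ∈ {1, 2, 3}, columns (i,j) ∈ {(1,1), (1,2), (2,1)} is det [[-4, 4, -2], [12, 6, -2], [0, 10, -4]] = -32 ≠ 0, so this unfolding has rank ≥ 3; CP rank is at least every unfolding rank, so rank(T) ≥ 3.
In particular rank(T) ≥ 3 > 1, so T is not rank-1.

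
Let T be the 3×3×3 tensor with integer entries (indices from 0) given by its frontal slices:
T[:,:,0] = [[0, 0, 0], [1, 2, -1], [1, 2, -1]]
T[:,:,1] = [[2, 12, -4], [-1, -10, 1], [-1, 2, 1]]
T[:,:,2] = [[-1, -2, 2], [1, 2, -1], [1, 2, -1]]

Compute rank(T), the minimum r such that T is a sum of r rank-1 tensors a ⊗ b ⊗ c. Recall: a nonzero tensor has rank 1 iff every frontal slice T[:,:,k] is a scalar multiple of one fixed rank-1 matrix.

Lower bound: the mode-2 unfolding of T (rows indexed by j, columns by (i,k) = (0,0), (0,1), (0,2), (1,0), (1,1), (1,2), (2,0), (2,1), (2,2)) is [[0, 2, -1, 1, -1, 1, 1, -1, 1], [0, 12, -2, 2, -10, 2, 2, 2, 2], [0, -4, 2, -1, 1, -1, -1, 1, -1]].
There the 3×3 minor on rows j ∈ {0, 1, 2}, columns (i,k) ∈ {(0,1), (0,2), (1,0)} is det [[2, -1, 1], [12, -2, 2], [-4, 2, -1]] = 8 ≠ 0, so this unfolding has rank ≥ 3; CP rank is at least every unfolding rank, so rank(T) ≥ 3. (Flattening ranks never certify an upper bound on CP rank; for that we must actually write T with 3 rank-1 terms.)
Upper bound: T is a sum of 3 rank-1 terms, T = (0, 1, 1) ⊗ (1, 2, -1) ⊗ (1, -1, 1) + (1, 0, 0) ⊗ (1, 2, -2) ⊗ (0, 2, -1) + (2, -2, 1) ⊗ (0, 1, 0) ⊗ (0, 4, 0) (written with every a and b primitive with positive leading entry and the scale carried by c; CP decompositions are not unique, and this one is verified by expanding entrywise), so rank(T) ≤ 3.
These bounds meet, so rank(T) = 3.

3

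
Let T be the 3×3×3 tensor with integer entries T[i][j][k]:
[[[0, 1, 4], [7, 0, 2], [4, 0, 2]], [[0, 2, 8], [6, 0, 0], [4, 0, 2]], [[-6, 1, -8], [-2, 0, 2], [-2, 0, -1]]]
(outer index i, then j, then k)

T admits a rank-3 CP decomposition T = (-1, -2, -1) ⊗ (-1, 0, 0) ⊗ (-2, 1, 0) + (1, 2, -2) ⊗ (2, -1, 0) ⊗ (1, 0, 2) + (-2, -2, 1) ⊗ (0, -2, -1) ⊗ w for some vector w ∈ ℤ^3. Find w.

w = (2, 0, 1)

Subtract the known terms from T to get the rank-1 residual R = (-2, -2, 1) ⊗ (0, -2, -1) ⊗ w, so R[i,j,k] = a[i]·b[j]·w[k]. Pick indices with nonzero a[0]·b[1] = (-2)·(-2) = 4. Only the fibre through (0,1,·) is needed: R[0,1,:] = T[0,1,:] − Σₗ aₗ[0]bₗ[1]cₗ = [7, 0, 2] − (-1)·(0)·(-2, 1, 0) − (1)·(-1)·(1, 0, 2) = [8, 0, 4]. Then w[k] = R[0,1,k] / 4 for each k, giving w = [8, 0, 4] / 4 = (2, 0, 1).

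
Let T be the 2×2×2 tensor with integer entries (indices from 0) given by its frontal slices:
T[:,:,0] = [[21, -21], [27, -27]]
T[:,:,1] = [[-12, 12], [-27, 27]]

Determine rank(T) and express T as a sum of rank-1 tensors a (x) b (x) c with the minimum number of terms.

Lower bound: the mode-1 unfolding of T (rows indexed by i, columns by (j,k) = (0,0), (0,1), (1,0), (1,1)) is [[21, -12, -21, 12], [27, -27, -27, 27]].
There the 2×2 minor on rows i ∈ {0, 1}, columns (j,k) ∈ {(0,0), (0,1)} is det [[21, -12], [27, -27]] = -243 ≠ 0, so this unfolding has rank ≥ 2; CP rank is at least every unfolding rank, so rank(T) ≥ 2. (Unfolding ranks only ever bound the CP rank from below — rank(T) can be strictly larger than all of them — so the matching upper bound has to come from an explicit 2-term decomposition.)
Upper bound — finding two terms. Every mode-2 slice of T is a multiple of one matrix: T[:,j,:] = b[j]·M with b = (1, -1) and M = [[21, -12], [27, -27]] (rows indexed by i, columns by k). So it suffices to write M as a sum of two rank-1 matrices.
Splitting M by its rows (i = 0, 1), M = (1, 0)(21, -12)ᵀ + (0, 1)(27, -27)ᵀ.
Hence T = (1, 0) (x) (1, -1) (x) (21, -12) + (0, 1) (x) (1, -1) (x) (27, -27), so rank(T) ≤ 2.
These bounds meet, so rank(T) = 2.

rank(T) = 2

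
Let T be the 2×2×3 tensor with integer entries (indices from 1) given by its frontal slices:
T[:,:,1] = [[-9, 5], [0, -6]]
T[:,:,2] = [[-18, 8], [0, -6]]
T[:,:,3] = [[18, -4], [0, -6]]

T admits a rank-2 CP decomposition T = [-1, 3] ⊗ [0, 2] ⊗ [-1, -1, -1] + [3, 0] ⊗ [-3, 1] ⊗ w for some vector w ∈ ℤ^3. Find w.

w = [1, 2, -2]

Subtract the known terms from T to get the rank-1 residual R = [3, 0] ⊗ [-3, 1] ⊗ w, so R[i,j,k] = a[i]·b[j]·w[k]. Pick indices with nonzero a[1]·b[1] = (3)·(-3) = -9. Only the fibre through (1,1,·) is needed: R[1,1,:] = T[1,1,:] − Σₗ aₗ[1]bₗ[1]cₗ = [-9, -18, 18] − (-1)·(0)·[-1, -1, -1] = [-9, -18, 18]. Then w[k] = R[1,1,k] / -9 for each k, giving w = [-9, -18, 18] / -9 = [1, 2, -2].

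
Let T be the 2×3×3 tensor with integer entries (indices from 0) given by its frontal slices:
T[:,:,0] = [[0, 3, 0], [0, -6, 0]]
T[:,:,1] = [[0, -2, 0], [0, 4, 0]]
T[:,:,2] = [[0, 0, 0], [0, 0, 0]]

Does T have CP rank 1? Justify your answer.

Yes

If T = a (x) b (x) c then every fibre of T is a multiple of the corresponding factor, so read the factors off the fibres through the nonzero entry T[0,1,0] = 3.
The mode-1 fibre T[:,1,0] = [3, -6] gives a = [1, -2] (primitive direction); the mode-2 fibre T[0,:,0] = [0, 3, 0] gives b = [0, 1, 0]; then c[k] = T[0,1,k] / (a[0]·b[1]) = [3, -2, 0] / 1 = [3, -2, 0].
Expanding [1, -2] (x) [0, 1, 0] (x) [3, -2, 0] reproduces all 18 entries of T, so T = [1, -2] (x) [0, 1, 0] (x) [3, -2, 0] and rank(T) ≤ 1.
Equivalently every frontal slice T[:,:,k] is c[k] times the rank-1 matrix [1, -2] (x) [0, 1, 0]. So T has rank 1 (it is nonzero).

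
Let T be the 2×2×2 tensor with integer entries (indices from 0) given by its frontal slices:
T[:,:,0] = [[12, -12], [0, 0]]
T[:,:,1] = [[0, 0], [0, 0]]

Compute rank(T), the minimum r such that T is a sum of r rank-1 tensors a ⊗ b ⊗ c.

1

Lower bound: T ≠ 0 (e.g. T[0,0,0] = 12), so rank(T) ≥ 1.
Upper bound: if T = a ⊗ b ⊗ c then every fibre of T is a multiple of the corresponding factor, so read the factors off the fibres through the nonzero entry T[0,0,0] = 12.
The mode-1 fibre T[:,0,0] = [12, 0] gives a = (1, 0) (primitive direction); the mode-2 fibre T[0,:,0] = [12, -12] gives b = (1, -1); then c[k] = T[0,0,k] / (a[0]·b[0]) = [12, 0] / 1 = (12, 0).
Expanding (1, 0) ⊗ (1, -1) ⊗ (12, 0) reproduces all 8 entries of T, so T = (1, 0) ⊗ (1, -1) ⊗ (12, 0) and rank(T) ≤ 1.
These bounds meet, so rank(T) = 1.
Check entry T[1,1,0] = 0: (0)·(-1)·(12) = 0.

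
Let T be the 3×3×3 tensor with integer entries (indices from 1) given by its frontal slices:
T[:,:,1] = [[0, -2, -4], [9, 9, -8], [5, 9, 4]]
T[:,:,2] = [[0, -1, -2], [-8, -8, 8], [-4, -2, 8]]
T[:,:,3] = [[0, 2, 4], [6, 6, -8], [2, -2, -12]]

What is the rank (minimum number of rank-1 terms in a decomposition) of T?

Lower bound: the mode-1 unfolding of T (rows indexed by i, columns by (j,k) = (1,1), (1,2), (1,3), (2,1), (2,2), (2,3), (3,1), (3,2), (3,3)) is [[0, 0, 0, -2, -1, 2, -4, -2, 4], [9, -8, 6, 9, -8, 6, -8, 8, -8], [5, -4, 2, 9, -2, -2, 4, 8, -12]].
There the 3×3 minor on rows i ∈ {1, 2, 3}, columns (j,k) ∈ {(1,1), (1,2), (2,1)} is det [[0, 0, -2], [9, -8, 9], [5, -4, 9]] = -8 ≠ 0, so this unfolding has rank ≥ 3; CP rank is at least every unfolding rank, so rank(T) ≥ 3. (This is only a lower bound: in general the CP rank may exceed every unfolding rank, so we still need to exhibit 3 rank-1 terms summing to T.)
Upper bound: T is a sum of 3 rank-1 terms, T = [0, 1, 1] ⊗ [1, 1, 0] ⊗ [1, 0, -2] + [0, 2, 1] ⊗ [1, 1, -1] ⊗ [4, -4, 4] + [1, 0, -2] ⊗ [0, 1, 2] ⊗ [-2, -1, 2] (written with every a and b primitive with positive leading entry and the scale carried by c; CP decompositions are not unique, and this one is verified by expanding entrywise), so rank(T) ≤ 3.
These bounds meet, so rank(T) = 3.

3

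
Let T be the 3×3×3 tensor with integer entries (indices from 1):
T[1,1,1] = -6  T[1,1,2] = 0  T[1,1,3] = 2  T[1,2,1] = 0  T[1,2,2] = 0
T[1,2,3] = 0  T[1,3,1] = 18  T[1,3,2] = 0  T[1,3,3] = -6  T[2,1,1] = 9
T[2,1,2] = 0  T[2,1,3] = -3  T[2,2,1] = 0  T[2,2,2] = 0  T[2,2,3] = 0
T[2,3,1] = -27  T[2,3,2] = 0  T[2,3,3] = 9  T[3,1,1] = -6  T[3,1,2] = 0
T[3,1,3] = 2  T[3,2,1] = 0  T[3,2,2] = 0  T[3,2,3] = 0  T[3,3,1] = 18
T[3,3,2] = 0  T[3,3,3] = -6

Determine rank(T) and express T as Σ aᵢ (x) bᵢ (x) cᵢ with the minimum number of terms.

rank(T) = 1

Lower bound: T ≠ 0 (e.g. T[1,1,1] = -6), so rank(T) ≥ 1.
Upper bound: if T = a (x) b (x) c then every fibre of T is a multiple of the corresponding factor, so read the factors off the fibres through the nonzero entry T[1,1,1] = -6.
The mode-1 fibre T[:,1,1] = [-6, 9, -6] gives a = (2, -3, 2) (primitive direction); the mode-2 fibre T[1,:,1] = [-6, 0, 18] gives b = (1, 0, -3); then c[k] = T[1,1,k] / (a[1]·b[1]) = [-6, 0, 2] / 2 = (-3, 0, 1).
Expanding (2, -3, 2) (x) (1, 0, -3) (x) (-3, 0, 1) reproduces all 27 entries of T, so T = (2, -3, 2) (x) (1, 0, -3) (x) (-3, 0, 1) and rank(T) ≤ 1.
These bounds meet, so rank(T) = 1.
Check entry T[2,3,1] = -27: (-3)·(-3)·(-3) = -27.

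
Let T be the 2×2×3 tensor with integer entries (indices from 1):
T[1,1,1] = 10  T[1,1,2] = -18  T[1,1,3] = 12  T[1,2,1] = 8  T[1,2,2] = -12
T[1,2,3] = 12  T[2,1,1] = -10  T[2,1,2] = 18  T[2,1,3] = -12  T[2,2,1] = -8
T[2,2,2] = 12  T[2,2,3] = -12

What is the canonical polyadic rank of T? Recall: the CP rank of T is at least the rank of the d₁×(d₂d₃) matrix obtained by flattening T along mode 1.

2

Lower bound: the mode-3 unfolding of T (rows indexed by k, columns by (i,j) = (1,1), (1,2), (2,1), (2,2)) is [[10, 8, -10, -8], [-18, -12, 18, 12], [12, 12, -12, -12]].
There the 2×2 minor on rows k ∈ {1, 2}, columns (i,j) ∈ {(1,1), (1,2)} is det [[10, 8], [-18, -12]] = 24 ≠ 0, so this unfolding has rank ≥ 2; CP rank is at least every unfolding rank, so rank(T) ≥ 2. (Flattening ranks never certify an upper bound on CP rank; for that we must actually write T with 2 rank-1 terms.)
Upper bound — finding two terms. Every mode-1 slice of T is a multiple of one matrix: T[i,:,:] = a[i]·M with a = [1, -1] and M = [[10, -18, 12], [8, -12, 12]] (rows indexed by j, columns by k). So it suffices to write M as a sum of two rank-1 matrices.
Splitting M by its rows (j = 1, 2), M = [1, 0][10, -18, 12]ᵀ + [0, 1][8, -12, 12]ᵀ.
Hence T = [1, -1] ⊗ [1, 0] ⊗ [10, -18, 12] + [1, -1] ⊗ [0, 1] ⊗ [8, -12, 12], so rank(T) ≤ 2.
These bounds meet, so rank(T) = 2.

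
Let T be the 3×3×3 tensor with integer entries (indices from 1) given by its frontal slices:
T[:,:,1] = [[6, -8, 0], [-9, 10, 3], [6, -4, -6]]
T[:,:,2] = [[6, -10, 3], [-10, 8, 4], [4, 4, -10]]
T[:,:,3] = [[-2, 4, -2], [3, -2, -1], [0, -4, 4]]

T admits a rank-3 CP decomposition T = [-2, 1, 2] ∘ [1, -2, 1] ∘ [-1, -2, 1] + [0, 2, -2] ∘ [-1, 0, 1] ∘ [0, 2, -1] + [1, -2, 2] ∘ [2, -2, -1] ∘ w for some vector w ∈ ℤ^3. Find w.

Subtract the known terms from T to get the rank-1 residual R = [1, -2, 2] ∘ [2, -2, -1] ∘ w, so R[i,j,k] = a[i]·b[j]·w[k]. Pick indices with nonzero a[1]·b[1] = (1)·(2) = 2. Only the fibre through (1,1,·) is needed: R[1,1,:] = T[1,1,:] − Σₗ aₗ[1]bₗ[1]cₗ = [6, 6, -2] − (-2)·(1)·[-1, -2, 1] − (0)·(-1)·[0, 2, -1] = [4, 2, 0]. Then w[k] = R[1,1,k] / 2 for each k, giving w = [4, 2, 0] / 2 = [2, 1, 0].

w = [2, 1, 0]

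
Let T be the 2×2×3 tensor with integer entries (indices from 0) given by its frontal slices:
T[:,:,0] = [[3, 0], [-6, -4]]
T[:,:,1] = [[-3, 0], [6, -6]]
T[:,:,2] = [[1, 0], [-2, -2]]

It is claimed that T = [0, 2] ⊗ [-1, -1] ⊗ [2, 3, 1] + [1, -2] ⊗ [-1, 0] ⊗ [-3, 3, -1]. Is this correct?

No

Reconstruct entry (1,0,0) from the claimed factors: Σₗ aₗ[1]bₗ[0]cₗ[0] = (2)·(-1)·(2) + (-2)·(-1)·(-3) = -10, but T[1,0,0] = -6. The claim is false.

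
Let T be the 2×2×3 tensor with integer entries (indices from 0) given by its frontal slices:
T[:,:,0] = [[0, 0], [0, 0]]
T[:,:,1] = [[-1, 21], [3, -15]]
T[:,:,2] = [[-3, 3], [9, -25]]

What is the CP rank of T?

2

Lower bound: the mode-3 unfolding of T (rows indexed by k, columns by (i,j) = (0,0), (0,1), (1,0), (1,1)) is [[0, 0, 0, 0], [-1, 21, 3, -15], [-3, 3, 9, -25]].
There the 2×2 minor on rows k ∈ {1, 2}, columns (i,j) ∈ {(0,0), (0,1)} is det [[-1, 21], [-3, 3]] = 60 ≠ 0, so this unfolding has rank ≥ 2; CP rank is at least every unfolding rank, so rank(T) ≥ 2. (Unfolding ranks only ever bound the CP rank from below — rank(T) can be strictly larger than all of them — so the matching upper bound has to come from an explicit 2-term decomposition.)
Upper bound — finding two terms. Write S_k = T[:,:,k] for the frontal slices: S₀ = [[0, 0], [0, 0]], S₁ = [[-1, 21], [3, -15]], S₂ = [[-3, 3], [9, -25]].
If T = a₁ (x) b₁ (x) c₁ + a₂ (x) b₂ (x) c₂ then each S_k = c₁[k]·a₁b₁ᵀ + c₂[k]·a₂b₂ᵀ. S₁ and S₂ are linearly independent, so a₁b₁ᵀ and a₂b₂ᵀ must span the same plane of matrices: they are the rank-1 matrices of the form x·S₁ + y·S₂.
det(x·S₁ + y·S₂) is −48·x² − 128·xy + 48·y² = (-16)·(x + 3·y)(3·x − y), vanishing at (x:y) = (3:-1) and (1:3).
M₁ = 3·S₁ − S₂ = [[0, 60], [0, -20]] = 20·(3, -1)(0, 1)ᵀ and M₂ = S₁ + 3·S₂ = [[-10, 30], [30, -90]] = (-10)·(1, -3)(1, -3)ᵀ, so take a₁ = (3, -1), b₁ = (0, 1), a₂ = (1, -3), b₂ = (1, -3).
Each slice is an integer combination of E₁ = a₁b₁ᵀ and E₂ = a₂b₂ᵀ: S₀ = 0, S₁ = 6·E₁ − E₂, S₂ = −2·E₁ − 3·E₂; reading off coefficients, c₁ = (0, 6, -2) and c₂ = (0, -1, -3).
Hence T = (3, -1) (x) (0, 1) (x) (0, 6, -2) + (1, -3) (x) (1, -3) (x) (0, -1, -3), so rank(T) ≤ 2.
These bounds meet, so rank(T) = 2.
Check entry T[1,1,2] = -25: (-1)·(1)·(-2) + (-3)·(-3)·(-3) = -25.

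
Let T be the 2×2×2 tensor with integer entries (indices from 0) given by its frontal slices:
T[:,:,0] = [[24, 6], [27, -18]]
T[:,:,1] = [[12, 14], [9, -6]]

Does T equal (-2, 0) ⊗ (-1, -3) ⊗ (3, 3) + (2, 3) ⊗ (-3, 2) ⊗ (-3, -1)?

Reconstruct entrywise from the claimed factors. For example, T[0,1,1] = 14 and Σₗ aₗ[0]bₗ[1]cₗ[1] = (-2)·(-3)·(3) + (2)·(2)·(-1) = 14; checking all 8 entries, every one matches. The claim holds.

Yes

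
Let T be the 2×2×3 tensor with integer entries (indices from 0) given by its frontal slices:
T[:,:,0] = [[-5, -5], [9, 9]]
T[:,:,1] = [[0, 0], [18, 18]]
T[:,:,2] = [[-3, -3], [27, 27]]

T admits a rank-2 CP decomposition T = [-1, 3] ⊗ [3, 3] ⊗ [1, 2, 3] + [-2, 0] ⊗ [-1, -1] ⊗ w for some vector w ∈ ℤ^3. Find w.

w = [-1, 3, 3]

Subtract the known terms from T to get the rank-1 residual R = [-2, 0] ⊗ [-1, -1] ⊗ w, so R[i,j,k] = a[i]·b[j]·w[k]. Pick indices with nonzero a[0]·b[0] = (-2)·(-1) = 2. Only the fibre through (0,0,·) is needed: R[0,0,:] = T[0,0,:] − Σₗ aₗ[0]bₗ[0]cₗ = [-5, 0, -3] − (-1)·(3)·[1, 2, 3] = [-2, 6, 6]. Then w[k] = R[0,0,k] / 2 for each k, giving w = [-2, 6, 6] / 2 = [-1, 3, 3].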